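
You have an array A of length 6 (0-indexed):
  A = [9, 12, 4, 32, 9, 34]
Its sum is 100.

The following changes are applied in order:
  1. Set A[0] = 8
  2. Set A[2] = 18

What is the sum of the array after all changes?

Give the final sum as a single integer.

Initial sum: 100
Change 1: A[0] 9 -> 8, delta = -1, sum = 99
Change 2: A[2] 4 -> 18, delta = 14, sum = 113

Answer: 113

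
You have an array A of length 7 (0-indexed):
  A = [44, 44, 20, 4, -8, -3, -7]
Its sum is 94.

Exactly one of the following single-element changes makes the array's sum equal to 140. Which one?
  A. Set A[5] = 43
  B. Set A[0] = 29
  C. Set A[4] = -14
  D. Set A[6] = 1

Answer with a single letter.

Option A: A[5] -3->43, delta=46, new_sum=94+(46)=140 <-- matches target
Option B: A[0] 44->29, delta=-15, new_sum=94+(-15)=79
Option C: A[4] -8->-14, delta=-6, new_sum=94+(-6)=88
Option D: A[6] -7->1, delta=8, new_sum=94+(8)=102

Answer: A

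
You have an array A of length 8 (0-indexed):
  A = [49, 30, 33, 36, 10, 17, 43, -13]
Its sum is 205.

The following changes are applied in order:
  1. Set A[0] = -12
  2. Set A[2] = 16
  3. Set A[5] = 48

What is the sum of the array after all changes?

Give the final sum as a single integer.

Answer: 158

Derivation:
Initial sum: 205
Change 1: A[0] 49 -> -12, delta = -61, sum = 144
Change 2: A[2] 33 -> 16, delta = -17, sum = 127
Change 3: A[5] 17 -> 48, delta = 31, sum = 158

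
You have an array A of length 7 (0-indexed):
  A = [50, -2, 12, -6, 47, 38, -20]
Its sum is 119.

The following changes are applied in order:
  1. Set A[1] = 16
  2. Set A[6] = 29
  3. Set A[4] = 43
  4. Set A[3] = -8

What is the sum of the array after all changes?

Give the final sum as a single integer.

Initial sum: 119
Change 1: A[1] -2 -> 16, delta = 18, sum = 137
Change 2: A[6] -20 -> 29, delta = 49, sum = 186
Change 3: A[4] 47 -> 43, delta = -4, sum = 182
Change 4: A[3] -6 -> -8, delta = -2, sum = 180

Answer: 180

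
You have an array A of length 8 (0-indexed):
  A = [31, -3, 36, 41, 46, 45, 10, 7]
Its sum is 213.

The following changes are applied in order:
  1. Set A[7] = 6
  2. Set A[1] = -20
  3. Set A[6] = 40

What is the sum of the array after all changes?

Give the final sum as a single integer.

Initial sum: 213
Change 1: A[7] 7 -> 6, delta = -1, sum = 212
Change 2: A[1] -3 -> -20, delta = -17, sum = 195
Change 3: A[6] 10 -> 40, delta = 30, sum = 225

Answer: 225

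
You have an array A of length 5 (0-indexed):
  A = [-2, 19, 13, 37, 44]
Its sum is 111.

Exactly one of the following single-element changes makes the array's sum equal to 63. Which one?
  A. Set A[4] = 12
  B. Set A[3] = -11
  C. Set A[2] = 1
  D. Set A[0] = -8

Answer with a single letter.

Answer: B

Derivation:
Option A: A[4] 44->12, delta=-32, new_sum=111+(-32)=79
Option B: A[3] 37->-11, delta=-48, new_sum=111+(-48)=63 <-- matches target
Option C: A[2] 13->1, delta=-12, new_sum=111+(-12)=99
Option D: A[0] -2->-8, delta=-6, new_sum=111+(-6)=105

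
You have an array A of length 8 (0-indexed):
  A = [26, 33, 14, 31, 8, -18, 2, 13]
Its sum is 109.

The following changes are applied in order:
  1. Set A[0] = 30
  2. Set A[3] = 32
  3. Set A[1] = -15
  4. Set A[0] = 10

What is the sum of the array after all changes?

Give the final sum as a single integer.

Initial sum: 109
Change 1: A[0] 26 -> 30, delta = 4, sum = 113
Change 2: A[3] 31 -> 32, delta = 1, sum = 114
Change 3: A[1] 33 -> -15, delta = -48, sum = 66
Change 4: A[0] 30 -> 10, delta = -20, sum = 46

Answer: 46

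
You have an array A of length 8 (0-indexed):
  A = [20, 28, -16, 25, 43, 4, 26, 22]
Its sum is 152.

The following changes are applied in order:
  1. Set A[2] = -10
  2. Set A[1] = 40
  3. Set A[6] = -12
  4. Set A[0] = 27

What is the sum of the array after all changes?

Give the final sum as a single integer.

Initial sum: 152
Change 1: A[2] -16 -> -10, delta = 6, sum = 158
Change 2: A[1] 28 -> 40, delta = 12, sum = 170
Change 3: A[6] 26 -> -12, delta = -38, sum = 132
Change 4: A[0] 20 -> 27, delta = 7, sum = 139

Answer: 139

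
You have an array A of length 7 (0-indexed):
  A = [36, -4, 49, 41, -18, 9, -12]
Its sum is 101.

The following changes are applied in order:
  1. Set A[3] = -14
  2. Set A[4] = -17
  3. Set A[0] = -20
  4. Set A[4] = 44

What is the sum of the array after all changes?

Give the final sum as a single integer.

Answer: 52

Derivation:
Initial sum: 101
Change 1: A[3] 41 -> -14, delta = -55, sum = 46
Change 2: A[4] -18 -> -17, delta = 1, sum = 47
Change 3: A[0] 36 -> -20, delta = -56, sum = -9
Change 4: A[4] -17 -> 44, delta = 61, sum = 52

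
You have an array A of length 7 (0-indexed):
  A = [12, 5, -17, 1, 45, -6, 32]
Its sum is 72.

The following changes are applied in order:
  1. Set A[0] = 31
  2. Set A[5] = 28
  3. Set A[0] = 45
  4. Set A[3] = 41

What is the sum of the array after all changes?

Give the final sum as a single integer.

Initial sum: 72
Change 1: A[0] 12 -> 31, delta = 19, sum = 91
Change 2: A[5] -6 -> 28, delta = 34, sum = 125
Change 3: A[0] 31 -> 45, delta = 14, sum = 139
Change 4: A[3] 1 -> 41, delta = 40, sum = 179

Answer: 179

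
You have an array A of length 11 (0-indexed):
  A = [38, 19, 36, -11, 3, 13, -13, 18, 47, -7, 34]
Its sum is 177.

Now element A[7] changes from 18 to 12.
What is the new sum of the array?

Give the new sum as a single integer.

Old value at index 7: 18
New value at index 7: 12
Delta = 12 - 18 = -6
New sum = old_sum + delta = 177 + (-6) = 171

Answer: 171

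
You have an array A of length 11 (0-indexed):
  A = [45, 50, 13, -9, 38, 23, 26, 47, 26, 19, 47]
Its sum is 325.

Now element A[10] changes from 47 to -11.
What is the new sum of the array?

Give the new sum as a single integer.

Answer: 267

Derivation:
Old value at index 10: 47
New value at index 10: -11
Delta = -11 - 47 = -58
New sum = old_sum + delta = 325 + (-58) = 267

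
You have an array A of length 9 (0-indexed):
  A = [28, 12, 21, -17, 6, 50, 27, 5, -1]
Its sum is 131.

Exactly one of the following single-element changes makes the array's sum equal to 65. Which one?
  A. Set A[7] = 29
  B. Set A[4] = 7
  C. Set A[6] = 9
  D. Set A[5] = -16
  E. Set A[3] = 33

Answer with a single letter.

Option A: A[7] 5->29, delta=24, new_sum=131+(24)=155
Option B: A[4] 6->7, delta=1, new_sum=131+(1)=132
Option C: A[6] 27->9, delta=-18, new_sum=131+(-18)=113
Option D: A[5] 50->-16, delta=-66, new_sum=131+(-66)=65 <-- matches target
Option E: A[3] -17->33, delta=50, new_sum=131+(50)=181

Answer: D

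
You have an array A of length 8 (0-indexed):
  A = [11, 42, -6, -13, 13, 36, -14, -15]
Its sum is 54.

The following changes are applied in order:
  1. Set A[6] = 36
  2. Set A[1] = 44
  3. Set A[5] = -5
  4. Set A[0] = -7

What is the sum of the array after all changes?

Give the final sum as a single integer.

Initial sum: 54
Change 1: A[6] -14 -> 36, delta = 50, sum = 104
Change 2: A[1] 42 -> 44, delta = 2, sum = 106
Change 3: A[5] 36 -> -5, delta = -41, sum = 65
Change 4: A[0] 11 -> -7, delta = -18, sum = 47

Answer: 47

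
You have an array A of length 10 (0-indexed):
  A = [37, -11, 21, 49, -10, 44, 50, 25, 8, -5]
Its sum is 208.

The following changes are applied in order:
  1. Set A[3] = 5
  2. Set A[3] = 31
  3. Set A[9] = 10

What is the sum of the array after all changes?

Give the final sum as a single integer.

Initial sum: 208
Change 1: A[3] 49 -> 5, delta = -44, sum = 164
Change 2: A[3] 5 -> 31, delta = 26, sum = 190
Change 3: A[9] -5 -> 10, delta = 15, sum = 205

Answer: 205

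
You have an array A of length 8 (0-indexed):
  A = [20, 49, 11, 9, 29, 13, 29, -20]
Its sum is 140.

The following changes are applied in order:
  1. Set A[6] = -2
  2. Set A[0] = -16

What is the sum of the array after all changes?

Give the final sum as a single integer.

Answer: 73

Derivation:
Initial sum: 140
Change 1: A[6] 29 -> -2, delta = -31, sum = 109
Change 2: A[0] 20 -> -16, delta = -36, sum = 73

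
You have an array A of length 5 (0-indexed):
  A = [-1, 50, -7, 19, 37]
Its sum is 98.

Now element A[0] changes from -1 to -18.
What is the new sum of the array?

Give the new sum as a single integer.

Old value at index 0: -1
New value at index 0: -18
Delta = -18 - -1 = -17
New sum = old_sum + delta = 98 + (-17) = 81

Answer: 81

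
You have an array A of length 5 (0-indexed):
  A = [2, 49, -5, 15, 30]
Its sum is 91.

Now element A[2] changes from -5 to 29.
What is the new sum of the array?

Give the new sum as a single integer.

Old value at index 2: -5
New value at index 2: 29
Delta = 29 - -5 = 34
New sum = old_sum + delta = 91 + (34) = 125

Answer: 125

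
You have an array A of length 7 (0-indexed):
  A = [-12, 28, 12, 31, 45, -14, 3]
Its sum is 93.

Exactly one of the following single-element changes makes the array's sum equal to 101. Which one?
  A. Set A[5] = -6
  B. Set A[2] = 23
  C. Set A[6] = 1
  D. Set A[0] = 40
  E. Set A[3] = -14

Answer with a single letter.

Answer: A

Derivation:
Option A: A[5] -14->-6, delta=8, new_sum=93+(8)=101 <-- matches target
Option B: A[2] 12->23, delta=11, new_sum=93+(11)=104
Option C: A[6] 3->1, delta=-2, new_sum=93+(-2)=91
Option D: A[0] -12->40, delta=52, new_sum=93+(52)=145
Option E: A[3] 31->-14, delta=-45, new_sum=93+(-45)=48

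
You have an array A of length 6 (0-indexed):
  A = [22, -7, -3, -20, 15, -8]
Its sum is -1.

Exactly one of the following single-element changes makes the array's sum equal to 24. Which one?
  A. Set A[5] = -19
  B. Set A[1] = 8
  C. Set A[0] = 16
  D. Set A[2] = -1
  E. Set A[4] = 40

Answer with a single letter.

Answer: E

Derivation:
Option A: A[5] -8->-19, delta=-11, new_sum=-1+(-11)=-12
Option B: A[1] -7->8, delta=15, new_sum=-1+(15)=14
Option C: A[0] 22->16, delta=-6, new_sum=-1+(-6)=-7
Option D: A[2] -3->-1, delta=2, new_sum=-1+(2)=1
Option E: A[4] 15->40, delta=25, new_sum=-1+(25)=24 <-- matches target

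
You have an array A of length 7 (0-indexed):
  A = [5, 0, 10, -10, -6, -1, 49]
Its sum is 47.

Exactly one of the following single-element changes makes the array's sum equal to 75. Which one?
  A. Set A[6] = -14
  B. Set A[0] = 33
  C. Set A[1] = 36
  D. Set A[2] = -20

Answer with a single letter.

Option A: A[6] 49->-14, delta=-63, new_sum=47+(-63)=-16
Option B: A[0] 5->33, delta=28, new_sum=47+(28)=75 <-- matches target
Option C: A[1] 0->36, delta=36, new_sum=47+(36)=83
Option D: A[2] 10->-20, delta=-30, new_sum=47+(-30)=17

Answer: B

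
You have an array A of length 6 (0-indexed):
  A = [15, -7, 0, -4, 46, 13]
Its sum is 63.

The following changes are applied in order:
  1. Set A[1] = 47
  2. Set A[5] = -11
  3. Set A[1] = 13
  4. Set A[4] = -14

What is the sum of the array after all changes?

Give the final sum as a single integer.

Answer: -1

Derivation:
Initial sum: 63
Change 1: A[1] -7 -> 47, delta = 54, sum = 117
Change 2: A[5] 13 -> -11, delta = -24, sum = 93
Change 3: A[1] 47 -> 13, delta = -34, sum = 59
Change 4: A[4] 46 -> -14, delta = -60, sum = -1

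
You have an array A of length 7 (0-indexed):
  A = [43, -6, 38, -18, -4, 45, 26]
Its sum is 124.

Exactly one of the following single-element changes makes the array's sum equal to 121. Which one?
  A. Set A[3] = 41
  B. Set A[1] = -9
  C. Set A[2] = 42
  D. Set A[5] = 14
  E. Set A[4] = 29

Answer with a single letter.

Answer: B

Derivation:
Option A: A[3] -18->41, delta=59, new_sum=124+(59)=183
Option B: A[1] -6->-9, delta=-3, new_sum=124+(-3)=121 <-- matches target
Option C: A[2] 38->42, delta=4, new_sum=124+(4)=128
Option D: A[5] 45->14, delta=-31, new_sum=124+(-31)=93
Option E: A[4] -4->29, delta=33, new_sum=124+(33)=157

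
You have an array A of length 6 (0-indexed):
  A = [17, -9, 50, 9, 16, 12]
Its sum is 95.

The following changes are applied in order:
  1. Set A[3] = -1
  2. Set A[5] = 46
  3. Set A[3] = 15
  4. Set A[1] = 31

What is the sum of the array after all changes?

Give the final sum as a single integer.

Initial sum: 95
Change 1: A[3] 9 -> -1, delta = -10, sum = 85
Change 2: A[5] 12 -> 46, delta = 34, sum = 119
Change 3: A[3] -1 -> 15, delta = 16, sum = 135
Change 4: A[1] -9 -> 31, delta = 40, sum = 175

Answer: 175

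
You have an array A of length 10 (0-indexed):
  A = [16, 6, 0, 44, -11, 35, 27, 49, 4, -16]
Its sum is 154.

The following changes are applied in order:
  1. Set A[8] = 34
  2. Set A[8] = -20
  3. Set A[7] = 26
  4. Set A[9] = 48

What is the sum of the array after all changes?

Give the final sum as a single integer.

Answer: 171

Derivation:
Initial sum: 154
Change 1: A[8] 4 -> 34, delta = 30, sum = 184
Change 2: A[8] 34 -> -20, delta = -54, sum = 130
Change 3: A[7] 49 -> 26, delta = -23, sum = 107
Change 4: A[9] -16 -> 48, delta = 64, sum = 171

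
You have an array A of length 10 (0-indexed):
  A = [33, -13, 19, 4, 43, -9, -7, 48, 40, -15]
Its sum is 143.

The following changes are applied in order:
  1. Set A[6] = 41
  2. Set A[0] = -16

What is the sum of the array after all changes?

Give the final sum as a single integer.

Initial sum: 143
Change 1: A[6] -7 -> 41, delta = 48, sum = 191
Change 2: A[0] 33 -> -16, delta = -49, sum = 142

Answer: 142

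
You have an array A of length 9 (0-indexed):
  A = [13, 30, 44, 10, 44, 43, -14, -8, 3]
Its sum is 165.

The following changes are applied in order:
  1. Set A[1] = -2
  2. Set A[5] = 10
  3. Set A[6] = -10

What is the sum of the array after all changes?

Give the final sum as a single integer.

Initial sum: 165
Change 1: A[1] 30 -> -2, delta = -32, sum = 133
Change 2: A[5] 43 -> 10, delta = -33, sum = 100
Change 3: A[6] -14 -> -10, delta = 4, sum = 104

Answer: 104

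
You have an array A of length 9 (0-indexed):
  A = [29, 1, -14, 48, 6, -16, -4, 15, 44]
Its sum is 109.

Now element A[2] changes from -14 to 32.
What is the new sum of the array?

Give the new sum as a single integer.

Old value at index 2: -14
New value at index 2: 32
Delta = 32 - -14 = 46
New sum = old_sum + delta = 109 + (46) = 155

Answer: 155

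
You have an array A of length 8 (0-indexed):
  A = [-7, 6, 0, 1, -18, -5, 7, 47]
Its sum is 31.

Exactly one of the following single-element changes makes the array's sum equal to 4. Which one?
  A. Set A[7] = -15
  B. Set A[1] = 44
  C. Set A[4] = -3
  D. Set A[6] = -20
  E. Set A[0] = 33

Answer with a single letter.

Answer: D

Derivation:
Option A: A[7] 47->-15, delta=-62, new_sum=31+(-62)=-31
Option B: A[1] 6->44, delta=38, new_sum=31+(38)=69
Option C: A[4] -18->-3, delta=15, new_sum=31+(15)=46
Option D: A[6] 7->-20, delta=-27, new_sum=31+(-27)=4 <-- matches target
Option E: A[0] -7->33, delta=40, new_sum=31+(40)=71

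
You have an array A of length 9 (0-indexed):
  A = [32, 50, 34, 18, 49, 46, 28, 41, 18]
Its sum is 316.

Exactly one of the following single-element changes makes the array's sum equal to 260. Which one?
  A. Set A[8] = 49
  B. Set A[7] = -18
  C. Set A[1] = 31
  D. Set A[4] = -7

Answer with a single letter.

Option A: A[8] 18->49, delta=31, new_sum=316+(31)=347
Option B: A[7] 41->-18, delta=-59, new_sum=316+(-59)=257
Option C: A[1] 50->31, delta=-19, new_sum=316+(-19)=297
Option D: A[4] 49->-7, delta=-56, new_sum=316+(-56)=260 <-- matches target

Answer: D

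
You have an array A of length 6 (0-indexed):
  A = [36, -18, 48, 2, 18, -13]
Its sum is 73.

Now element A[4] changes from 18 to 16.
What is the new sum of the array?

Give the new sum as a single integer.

Old value at index 4: 18
New value at index 4: 16
Delta = 16 - 18 = -2
New sum = old_sum + delta = 73 + (-2) = 71

Answer: 71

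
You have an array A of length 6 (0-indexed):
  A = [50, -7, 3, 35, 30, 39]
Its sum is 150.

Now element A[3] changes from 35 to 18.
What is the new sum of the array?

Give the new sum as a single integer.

Old value at index 3: 35
New value at index 3: 18
Delta = 18 - 35 = -17
New sum = old_sum + delta = 150 + (-17) = 133

Answer: 133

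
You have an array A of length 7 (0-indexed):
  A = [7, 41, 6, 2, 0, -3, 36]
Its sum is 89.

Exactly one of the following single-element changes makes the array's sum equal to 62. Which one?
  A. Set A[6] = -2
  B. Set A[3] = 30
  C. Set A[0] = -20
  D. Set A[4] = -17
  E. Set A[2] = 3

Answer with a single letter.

Option A: A[6] 36->-2, delta=-38, new_sum=89+(-38)=51
Option B: A[3] 2->30, delta=28, new_sum=89+(28)=117
Option C: A[0] 7->-20, delta=-27, new_sum=89+(-27)=62 <-- matches target
Option D: A[4] 0->-17, delta=-17, new_sum=89+(-17)=72
Option E: A[2] 6->3, delta=-3, new_sum=89+(-3)=86

Answer: C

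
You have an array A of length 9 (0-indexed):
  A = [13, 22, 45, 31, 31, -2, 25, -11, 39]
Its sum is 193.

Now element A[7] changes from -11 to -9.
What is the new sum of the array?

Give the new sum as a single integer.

Answer: 195

Derivation:
Old value at index 7: -11
New value at index 7: -9
Delta = -9 - -11 = 2
New sum = old_sum + delta = 193 + (2) = 195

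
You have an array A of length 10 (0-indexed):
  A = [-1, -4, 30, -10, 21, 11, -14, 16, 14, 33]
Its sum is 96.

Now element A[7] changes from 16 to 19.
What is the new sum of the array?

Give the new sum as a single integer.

Answer: 99

Derivation:
Old value at index 7: 16
New value at index 7: 19
Delta = 19 - 16 = 3
New sum = old_sum + delta = 96 + (3) = 99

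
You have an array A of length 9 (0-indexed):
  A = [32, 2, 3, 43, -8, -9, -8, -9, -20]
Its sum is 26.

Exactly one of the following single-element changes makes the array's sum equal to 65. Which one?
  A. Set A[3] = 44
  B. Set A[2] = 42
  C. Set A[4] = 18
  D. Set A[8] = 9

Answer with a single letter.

Answer: B

Derivation:
Option A: A[3] 43->44, delta=1, new_sum=26+(1)=27
Option B: A[2] 3->42, delta=39, new_sum=26+(39)=65 <-- matches target
Option C: A[4] -8->18, delta=26, new_sum=26+(26)=52
Option D: A[8] -20->9, delta=29, new_sum=26+(29)=55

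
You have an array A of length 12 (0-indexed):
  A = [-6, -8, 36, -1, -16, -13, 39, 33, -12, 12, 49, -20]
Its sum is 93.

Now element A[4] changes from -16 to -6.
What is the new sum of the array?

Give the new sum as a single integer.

Answer: 103

Derivation:
Old value at index 4: -16
New value at index 4: -6
Delta = -6 - -16 = 10
New sum = old_sum + delta = 93 + (10) = 103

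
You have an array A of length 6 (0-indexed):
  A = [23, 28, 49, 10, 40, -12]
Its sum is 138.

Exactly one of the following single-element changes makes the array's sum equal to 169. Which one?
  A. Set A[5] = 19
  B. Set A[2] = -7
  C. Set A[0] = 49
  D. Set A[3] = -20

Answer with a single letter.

Answer: A

Derivation:
Option A: A[5] -12->19, delta=31, new_sum=138+(31)=169 <-- matches target
Option B: A[2] 49->-7, delta=-56, new_sum=138+(-56)=82
Option C: A[0] 23->49, delta=26, new_sum=138+(26)=164
Option D: A[3] 10->-20, delta=-30, new_sum=138+(-30)=108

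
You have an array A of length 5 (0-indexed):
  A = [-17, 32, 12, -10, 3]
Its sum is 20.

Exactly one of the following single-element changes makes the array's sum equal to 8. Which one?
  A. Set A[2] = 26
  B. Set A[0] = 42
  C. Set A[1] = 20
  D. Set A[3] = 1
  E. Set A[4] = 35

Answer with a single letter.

Option A: A[2] 12->26, delta=14, new_sum=20+(14)=34
Option B: A[0] -17->42, delta=59, new_sum=20+(59)=79
Option C: A[1] 32->20, delta=-12, new_sum=20+(-12)=8 <-- matches target
Option D: A[3] -10->1, delta=11, new_sum=20+(11)=31
Option E: A[4] 3->35, delta=32, new_sum=20+(32)=52

Answer: C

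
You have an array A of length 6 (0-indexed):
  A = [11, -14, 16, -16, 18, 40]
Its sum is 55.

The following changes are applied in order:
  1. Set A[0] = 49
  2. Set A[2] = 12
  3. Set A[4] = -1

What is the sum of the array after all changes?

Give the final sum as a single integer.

Answer: 70

Derivation:
Initial sum: 55
Change 1: A[0] 11 -> 49, delta = 38, sum = 93
Change 2: A[2] 16 -> 12, delta = -4, sum = 89
Change 3: A[4] 18 -> -1, delta = -19, sum = 70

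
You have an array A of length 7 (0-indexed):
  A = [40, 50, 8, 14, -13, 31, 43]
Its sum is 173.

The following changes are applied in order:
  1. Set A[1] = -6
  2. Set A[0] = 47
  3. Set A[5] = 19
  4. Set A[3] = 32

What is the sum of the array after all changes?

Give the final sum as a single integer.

Initial sum: 173
Change 1: A[1] 50 -> -6, delta = -56, sum = 117
Change 2: A[0] 40 -> 47, delta = 7, sum = 124
Change 3: A[5] 31 -> 19, delta = -12, sum = 112
Change 4: A[3] 14 -> 32, delta = 18, sum = 130

Answer: 130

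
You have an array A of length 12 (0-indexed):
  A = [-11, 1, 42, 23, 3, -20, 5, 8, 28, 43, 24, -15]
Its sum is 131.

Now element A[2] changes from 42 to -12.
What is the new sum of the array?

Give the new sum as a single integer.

Old value at index 2: 42
New value at index 2: -12
Delta = -12 - 42 = -54
New sum = old_sum + delta = 131 + (-54) = 77

Answer: 77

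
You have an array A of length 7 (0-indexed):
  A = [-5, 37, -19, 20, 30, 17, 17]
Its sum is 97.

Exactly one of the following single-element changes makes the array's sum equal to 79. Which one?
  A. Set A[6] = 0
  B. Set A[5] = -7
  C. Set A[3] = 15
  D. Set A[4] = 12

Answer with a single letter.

Option A: A[6] 17->0, delta=-17, new_sum=97+(-17)=80
Option B: A[5] 17->-7, delta=-24, new_sum=97+(-24)=73
Option C: A[3] 20->15, delta=-5, new_sum=97+(-5)=92
Option D: A[4] 30->12, delta=-18, new_sum=97+(-18)=79 <-- matches target

Answer: D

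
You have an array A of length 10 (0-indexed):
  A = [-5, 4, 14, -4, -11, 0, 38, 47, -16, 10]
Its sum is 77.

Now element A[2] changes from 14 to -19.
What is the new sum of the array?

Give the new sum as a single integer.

Answer: 44

Derivation:
Old value at index 2: 14
New value at index 2: -19
Delta = -19 - 14 = -33
New sum = old_sum + delta = 77 + (-33) = 44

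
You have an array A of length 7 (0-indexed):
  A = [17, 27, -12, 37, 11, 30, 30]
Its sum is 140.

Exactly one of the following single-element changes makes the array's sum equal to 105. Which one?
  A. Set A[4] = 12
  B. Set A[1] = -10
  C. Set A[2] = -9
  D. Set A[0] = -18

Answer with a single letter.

Answer: D

Derivation:
Option A: A[4] 11->12, delta=1, new_sum=140+(1)=141
Option B: A[1] 27->-10, delta=-37, new_sum=140+(-37)=103
Option C: A[2] -12->-9, delta=3, new_sum=140+(3)=143
Option D: A[0] 17->-18, delta=-35, new_sum=140+(-35)=105 <-- matches target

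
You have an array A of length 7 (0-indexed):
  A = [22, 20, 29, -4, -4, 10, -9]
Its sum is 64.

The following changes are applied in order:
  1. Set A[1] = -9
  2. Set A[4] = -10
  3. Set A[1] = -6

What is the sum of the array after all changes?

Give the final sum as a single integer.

Answer: 32

Derivation:
Initial sum: 64
Change 1: A[1] 20 -> -9, delta = -29, sum = 35
Change 2: A[4] -4 -> -10, delta = -6, sum = 29
Change 3: A[1] -9 -> -6, delta = 3, sum = 32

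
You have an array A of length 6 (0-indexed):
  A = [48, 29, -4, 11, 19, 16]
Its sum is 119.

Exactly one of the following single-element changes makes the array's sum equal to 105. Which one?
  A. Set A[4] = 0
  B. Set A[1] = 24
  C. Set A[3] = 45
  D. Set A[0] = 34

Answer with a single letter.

Answer: D

Derivation:
Option A: A[4] 19->0, delta=-19, new_sum=119+(-19)=100
Option B: A[1] 29->24, delta=-5, new_sum=119+(-5)=114
Option C: A[3] 11->45, delta=34, new_sum=119+(34)=153
Option D: A[0] 48->34, delta=-14, new_sum=119+(-14)=105 <-- matches target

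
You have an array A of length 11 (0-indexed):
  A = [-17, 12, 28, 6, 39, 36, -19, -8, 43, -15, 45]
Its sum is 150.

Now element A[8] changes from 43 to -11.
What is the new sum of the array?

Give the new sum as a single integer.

Old value at index 8: 43
New value at index 8: -11
Delta = -11 - 43 = -54
New sum = old_sum + delta = 150 + (-54) = 96

Answer: 96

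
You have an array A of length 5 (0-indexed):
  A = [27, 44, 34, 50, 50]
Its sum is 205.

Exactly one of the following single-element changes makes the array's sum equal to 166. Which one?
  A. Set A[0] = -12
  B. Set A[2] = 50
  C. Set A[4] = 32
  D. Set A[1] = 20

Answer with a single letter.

Option A: A[0] 27->-12, delta=-39, new_sum=205+(-39)=166 <-- matches target
Option B: A[2] 34->50, delta=16, new_sum=205+(16)=221
Option C: A[4] 50->32, delta=-18, new_sum=205+(-18)=187
Option D: A[1] 44->20, delta=-24, new_sum=205+(-24)=181

Answer: A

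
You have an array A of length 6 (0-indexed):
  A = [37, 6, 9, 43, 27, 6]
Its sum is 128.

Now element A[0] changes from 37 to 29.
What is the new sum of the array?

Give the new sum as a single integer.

Answer: 120

Derivation:
Old value at index 0: 37
New value at index 0: 29
Delta = 29 - 37 = -8
New sum = old_sum + delta = 128 + (-8) = 120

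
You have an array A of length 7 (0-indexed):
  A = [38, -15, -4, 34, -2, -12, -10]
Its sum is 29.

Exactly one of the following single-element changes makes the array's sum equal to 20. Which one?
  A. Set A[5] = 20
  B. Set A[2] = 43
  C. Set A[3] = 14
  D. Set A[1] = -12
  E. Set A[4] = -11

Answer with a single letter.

Answer: E

Derivation:
Option A: A[5] -12->20, delta=32, new_sum=29+(32)=61
Option B: A[2] -4->43, delta=47, new_sum=29+(47)=76
Option C: A[3] 34->14, delta=-20, new_sum=29+(-20)=9
Option D: A[1] -15->-12, delta=3, new_sum=29+(3)=32
Option E: A[4] -2->-11, delta=-9, new_sum=29+(-9)=20 <-- matches target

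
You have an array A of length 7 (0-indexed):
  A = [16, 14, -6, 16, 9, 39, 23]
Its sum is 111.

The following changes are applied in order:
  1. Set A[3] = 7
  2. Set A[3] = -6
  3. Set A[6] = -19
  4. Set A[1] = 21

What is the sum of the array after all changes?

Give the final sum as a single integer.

Answer: 54

Derivation:
Initial sum: 111
Change 1: A[3] 16 -> 7, delta = -9, sum = 102
Change 2: A[3] 7 -> -6, delta = -13, sum = 89
Change 3: A[6] 23 -> -19, delta = -42, sum = 47
Change 4: A[1] 14 -> 21, delta = 7, sum = 54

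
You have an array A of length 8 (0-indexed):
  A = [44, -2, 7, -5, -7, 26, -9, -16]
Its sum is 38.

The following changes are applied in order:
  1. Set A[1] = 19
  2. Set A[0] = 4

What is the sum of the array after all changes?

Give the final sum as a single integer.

Initial sum: 38
Change 1: A[1] -2 -> 19, delta = 21, sum = 59
Change 2: A[0] 44 -> 4, delta = -40, sum = 19

Answer: 19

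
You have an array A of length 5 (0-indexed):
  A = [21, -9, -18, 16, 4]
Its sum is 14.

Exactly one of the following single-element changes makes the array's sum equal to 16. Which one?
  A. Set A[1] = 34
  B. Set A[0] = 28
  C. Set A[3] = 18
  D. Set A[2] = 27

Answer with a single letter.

Answer: C

Derivation:
Option A: A[1] -9->34, delta=43, new_sum=14+(43)=57
Option B: A[0] 21->28, delta=7, new_sum=14+(7)=21
Option C: A[3] 16->18, delta=2, new_sum=14+(2)=16 <-- matches target
Option D: A[2] -18->27, delta=45, new_sum=14+(45)=59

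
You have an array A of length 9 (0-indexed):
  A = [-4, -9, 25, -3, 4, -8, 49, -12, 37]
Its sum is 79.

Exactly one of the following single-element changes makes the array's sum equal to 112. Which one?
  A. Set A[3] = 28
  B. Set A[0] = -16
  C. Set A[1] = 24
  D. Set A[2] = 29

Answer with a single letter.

Option A: A[3] -3->28, delta=31, new_sum=79+(31)=110
Option B: A[0] -4->-16, delta=-12, new_sum=79+(-12)=67
Option C: A[1] -9->24, delta=33, new_sum=79+(33)=112 <-- matches target
Option D: A[2] 25->29, delta=4, new_sum=79+(4)=83

Answer: C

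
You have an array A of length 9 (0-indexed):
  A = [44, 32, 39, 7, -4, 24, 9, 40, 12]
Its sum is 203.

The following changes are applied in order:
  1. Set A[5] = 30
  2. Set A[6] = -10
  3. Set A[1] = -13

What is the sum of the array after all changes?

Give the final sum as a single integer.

Initial sum: 203
Change 1: A[5] 24 -> 30, delta = 6, sum = 209
Change 2: A[6] 9 -> -10, delta = -19, sum = 190
Change 3: A[1] 32 -> -13, delta = -45, sum = 145

Answer: 145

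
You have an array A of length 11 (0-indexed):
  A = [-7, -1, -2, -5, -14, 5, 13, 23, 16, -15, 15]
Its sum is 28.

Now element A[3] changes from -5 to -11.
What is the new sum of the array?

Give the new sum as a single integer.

Old value at index 3: -5
New value at index 3: -11
Delta = -11 - -5 = -6
New sum = old_sum + delta = 28 + (-6) = 22

Answer: 22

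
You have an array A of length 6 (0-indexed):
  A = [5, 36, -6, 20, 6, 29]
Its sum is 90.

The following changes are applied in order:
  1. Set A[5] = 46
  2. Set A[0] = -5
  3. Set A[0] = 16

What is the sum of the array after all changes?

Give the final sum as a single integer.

Initial sum: 90
Change 1: A[5] 29 -> 46, delta = 17, sum = 107
Change 2: A[0] 5 -> -5, delta = -10, sum = 97
Change 3: A[0] -5 -> 16, delta = 21, sum = 118

Answer: 118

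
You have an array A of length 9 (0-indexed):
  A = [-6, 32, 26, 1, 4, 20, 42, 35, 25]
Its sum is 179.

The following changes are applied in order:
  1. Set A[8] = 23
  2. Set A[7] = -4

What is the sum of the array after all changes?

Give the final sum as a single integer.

Initial sum: 179
Change 1: A[8] 25 -> 23, delta = -2, sum = 177
Change 2: A[7] 35 -> -4, delta = -39, sum = 138

Answer: 138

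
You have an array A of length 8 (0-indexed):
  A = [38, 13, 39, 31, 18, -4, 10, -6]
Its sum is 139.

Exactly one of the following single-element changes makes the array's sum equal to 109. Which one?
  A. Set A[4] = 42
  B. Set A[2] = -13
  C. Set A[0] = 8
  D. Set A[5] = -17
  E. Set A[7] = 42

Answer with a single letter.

Option A: A[4] 18->42, delta=24, new_sum=139+(24)=163
Option B: A[2] 39->-13, delta=-52, new_sum=139+(-52)=87
Option C: A[0] 38->8, delta=-30, new_sum=139+(-30)=109 <-- matches target
Option D: A[5] -4->-17, delta=-13, new_sum=139+(-13)=126
Option E: A[7] -6->42, delta=48, new_sum=139+(48)=187

Answer: C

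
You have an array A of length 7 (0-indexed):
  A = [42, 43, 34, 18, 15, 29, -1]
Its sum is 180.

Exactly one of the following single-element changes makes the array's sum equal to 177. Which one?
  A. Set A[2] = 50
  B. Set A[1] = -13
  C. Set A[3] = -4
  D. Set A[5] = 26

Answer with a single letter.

Answer: D

Derivation:
Option A: A[2] 34->50, delta=16, new_sum=180+(16)=196
Option B: A[1] 43->-13, delta=-56, new_sum=180+(-56)=124
Option C: A[3] 18->-4, delta=-22, new_sum=180+(-22)=158
Option D: A[5] 29->26, delta=-3, new_sum=180+(-3)=177 <-- matches target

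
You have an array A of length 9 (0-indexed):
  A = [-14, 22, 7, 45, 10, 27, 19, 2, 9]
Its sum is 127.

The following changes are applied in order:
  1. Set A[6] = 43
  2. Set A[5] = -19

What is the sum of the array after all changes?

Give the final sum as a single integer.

Answer: 105

Derivation:
Initial sum: 127
Change 1: A[6] 19 -> 43, delta = 24, sum = 151
Change 2: A[5] 27 -> -19, delta = -46, sum = 105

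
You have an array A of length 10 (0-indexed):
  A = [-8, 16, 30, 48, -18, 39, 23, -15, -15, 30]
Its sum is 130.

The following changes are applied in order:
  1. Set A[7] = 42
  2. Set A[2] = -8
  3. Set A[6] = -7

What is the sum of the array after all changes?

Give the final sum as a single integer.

Answer: 119

Derivation:
Initial sum: 130
Change 1: A[7] -15 -> 42, delta = 57, sum = 187
Change 2: A[2] 30 -> -8, delta = -38, sum = 149
Change 3: A[6] 23 -> -7, delta = -30, sum = 119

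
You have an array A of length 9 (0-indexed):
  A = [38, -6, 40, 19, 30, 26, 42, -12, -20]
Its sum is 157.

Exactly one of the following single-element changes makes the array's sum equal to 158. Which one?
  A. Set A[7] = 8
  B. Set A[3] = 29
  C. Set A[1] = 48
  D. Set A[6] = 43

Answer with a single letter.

Answer: D

Derivation:
Option A: A[7] -12->8, delta=20, new_sum=157+(20)=177
Option B: A[3] 19->29, delta=10, new_sum=157+(10)=167
Option C: A[1] -6->48, delta=54, new_sum=157+(54)=211
Option D: A[6] 42->43, delta=1, new_sum=157+(1)=158 <-- matches target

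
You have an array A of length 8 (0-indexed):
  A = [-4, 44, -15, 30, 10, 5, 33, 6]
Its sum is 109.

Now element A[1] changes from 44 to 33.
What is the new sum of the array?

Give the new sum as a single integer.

Answer: 98

Derivation:
Old value at index 1: 44
New value at index 1: 33
Delta = 33 - 44 = -11
New sum = old_sum + delta = 109 + (-11) = 98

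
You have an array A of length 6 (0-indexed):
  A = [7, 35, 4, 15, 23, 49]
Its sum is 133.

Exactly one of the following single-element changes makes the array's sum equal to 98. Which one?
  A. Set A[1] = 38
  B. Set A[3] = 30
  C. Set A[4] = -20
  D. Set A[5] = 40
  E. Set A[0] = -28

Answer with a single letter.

Option A: A[1] 35->38, delta=3, new_sum=133+(3)=136
Option B: A[3] 15->30, delta=15, new_sum=133+(15)=148
Option C: A[4] 23->-20, delta=-43, new_sum=133+(-43)=90
Option D: A[5] 49->40, delta=-9, new_sum=133+(-9)=124
Option E: A[0] 7->-28, delta=-35, new_sum=133+(-35)=98 <-- matches target

Answer: E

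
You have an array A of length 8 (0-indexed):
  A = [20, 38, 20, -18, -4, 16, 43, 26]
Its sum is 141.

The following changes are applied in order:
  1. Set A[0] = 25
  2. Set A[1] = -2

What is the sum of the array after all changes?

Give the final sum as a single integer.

Initial sum: 141
Change 1: A[0] 20 -> 25, delta = 5, sum = 146
Change 2: A[1] 38 -> -2, delta = -40, sum = 106

Answer: 106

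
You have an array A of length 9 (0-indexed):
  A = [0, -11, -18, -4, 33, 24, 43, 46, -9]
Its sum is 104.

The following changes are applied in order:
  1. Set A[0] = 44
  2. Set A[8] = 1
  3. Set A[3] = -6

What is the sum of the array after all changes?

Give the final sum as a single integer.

Answer: 156

Derivation:
Initial sum: 104
Change 1: A[0] 0 -> 44, delta = 44, sum = 148
Change 2: A[8] -9 -> 1, delta = 10, sum = 158
Change 3: A[3] -4 -> -6, delta = -2, sum = 156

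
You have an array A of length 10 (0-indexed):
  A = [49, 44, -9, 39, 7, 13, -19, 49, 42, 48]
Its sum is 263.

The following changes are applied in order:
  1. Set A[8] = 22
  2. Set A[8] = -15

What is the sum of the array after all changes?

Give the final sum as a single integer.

Answer: 206

Derivation:
Initial sum: 263
Change 1: A[8] 42 -> 22, delta = -20, sum = 243
Change 2: A[8] 22 -> -15, delta = -37, sum = 206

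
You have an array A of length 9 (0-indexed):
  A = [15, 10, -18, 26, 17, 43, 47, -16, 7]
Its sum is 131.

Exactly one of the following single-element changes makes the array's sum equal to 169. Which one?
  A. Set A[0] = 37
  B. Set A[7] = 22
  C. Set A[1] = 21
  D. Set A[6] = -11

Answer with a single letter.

Answer: B

Derivation:
Option A: A[0] 15->37, delta=22, new_sum=131+(22)=153
Option B: A[7] -16->22, delta=38, new_sum=131+(38)=169 <-- matches target
Option C: A[1] 10->21, delta=11, new_sum=131+(11)=142
Option D: A[6] 47->-11, delta=-58, new_sum=131+(-58)=73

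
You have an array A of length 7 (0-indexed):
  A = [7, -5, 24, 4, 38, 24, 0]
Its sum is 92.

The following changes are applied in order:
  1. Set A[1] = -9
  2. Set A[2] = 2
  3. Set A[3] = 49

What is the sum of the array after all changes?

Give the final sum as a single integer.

Initial sum: 92
Change 1: A[1] -5 -> -9, delta = -4, sum = 88
Change 2: A[2] 24 -> 2, delta = -22, sum = 66
Change 3: A[3] 4 -> 49, delta = 45, sum = 111

Answer: 111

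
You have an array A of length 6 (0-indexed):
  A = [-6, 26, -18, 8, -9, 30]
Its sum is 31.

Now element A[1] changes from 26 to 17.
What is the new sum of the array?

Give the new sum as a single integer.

Answer: 22

Derivation:
Old value at index 1: 26
New value at index 1: 17
Delta = 17 - 26 = -9
New sum = old_sum + delta = 31 + (-9) = 22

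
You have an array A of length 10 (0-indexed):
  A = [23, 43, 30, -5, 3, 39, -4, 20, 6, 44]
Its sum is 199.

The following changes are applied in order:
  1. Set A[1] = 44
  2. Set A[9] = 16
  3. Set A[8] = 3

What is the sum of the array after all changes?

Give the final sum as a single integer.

Answer: 169

Derivation:
Initial sum: 199
Change 1: A[1] 43 -> 44, delta = 1, sum = 200
Change 2: A[9] 44 -> 16, delta = -28, sum = 172
Change 3: A[8] 6 -> 3, delta = -3, sum = 169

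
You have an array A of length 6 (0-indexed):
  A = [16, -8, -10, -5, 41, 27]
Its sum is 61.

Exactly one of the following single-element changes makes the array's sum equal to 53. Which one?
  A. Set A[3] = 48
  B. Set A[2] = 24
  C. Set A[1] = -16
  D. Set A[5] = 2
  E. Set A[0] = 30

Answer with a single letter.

Answer: C

Derivation:
Option A: A[3] -5->48, delta=53, new_sum=61+(53)=114
Option B: A[2] -10->24, delta=34, new_sum=61+(34)=95
Option C: A[1] -8->-16, delta=-8, new_sum=61+(-8)=53 <-- matches target
Option D: A[5] 27->2, delta=-25, new_sum=61+(-25)=36
Option E: A[0] 16->30, delta=14, new_sum=61+(14)=75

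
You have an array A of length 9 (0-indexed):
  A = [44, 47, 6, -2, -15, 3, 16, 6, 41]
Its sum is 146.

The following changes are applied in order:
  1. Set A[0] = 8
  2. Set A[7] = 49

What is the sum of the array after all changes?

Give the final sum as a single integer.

Initial sum: 146
Change 1: A[0] 44 -> 8, delta = -36, sum = 110
Change 2: A[7] 6 -> 49, delta = 43, sum = 153

Answer: 153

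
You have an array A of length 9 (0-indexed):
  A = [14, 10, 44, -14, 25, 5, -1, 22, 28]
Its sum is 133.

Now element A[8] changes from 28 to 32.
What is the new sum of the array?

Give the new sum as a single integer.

Answer: 137

Derivation:
Old value at index 8: 28
New value at index 8: 32
Delta = 32 - 28 = 4
New sum = old_sum + delta = 133 + (4) = 137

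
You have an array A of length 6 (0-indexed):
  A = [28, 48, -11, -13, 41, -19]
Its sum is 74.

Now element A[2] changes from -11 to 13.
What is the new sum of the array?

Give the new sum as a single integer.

Answer: 98

Derivation:
Old value at index 2: -11
New value at index 2: 13
Delta = 13 - -11 = 24
New sum = old_sum + delta = 74 + (24) = 98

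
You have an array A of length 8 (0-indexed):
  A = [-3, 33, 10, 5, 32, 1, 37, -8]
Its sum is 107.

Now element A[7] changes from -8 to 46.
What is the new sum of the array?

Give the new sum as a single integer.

Answer: 161

Derivation:
Old value at index 7: -8
New value at index 7: 46
Delta = 46 - -8 = 54
New sum = old_sum + delta = 107 + (54) = 161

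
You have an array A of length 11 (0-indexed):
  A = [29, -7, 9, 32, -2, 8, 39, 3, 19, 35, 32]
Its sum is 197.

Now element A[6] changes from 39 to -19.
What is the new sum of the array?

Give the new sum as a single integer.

Old value at index 6: 39
New value at index 6: -19
Delta = -19 - 39 = -58
New sum = old_sum + delta = 197 + (-58) = 139

Answer: 139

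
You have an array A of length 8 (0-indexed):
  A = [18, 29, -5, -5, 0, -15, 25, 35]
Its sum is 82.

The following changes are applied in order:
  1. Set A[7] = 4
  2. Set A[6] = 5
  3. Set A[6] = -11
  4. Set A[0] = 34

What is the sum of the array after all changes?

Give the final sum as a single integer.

Initial sum: 82
Change 1: A[7] 35 -> 4, delta = -31, sum = 51
Change 2: A[6] 25 -> 5, delta = -20, sum = 31
Change 3: A[6] 5 -> -11, delta = -16, sum = 15
Change 4: A[0] 18 -> 34, delta = 16, sum = 31

Answer: 31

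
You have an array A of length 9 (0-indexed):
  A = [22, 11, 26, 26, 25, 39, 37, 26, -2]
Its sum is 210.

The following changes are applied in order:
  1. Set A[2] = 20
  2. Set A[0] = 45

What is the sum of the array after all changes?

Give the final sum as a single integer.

Initial sum: 210
Change 1: A[2] 26 -> 20, delta = -6, sum = 204
Change 2: A[0] 22 -> 45, delta = 23, sum = 227

Answer: 227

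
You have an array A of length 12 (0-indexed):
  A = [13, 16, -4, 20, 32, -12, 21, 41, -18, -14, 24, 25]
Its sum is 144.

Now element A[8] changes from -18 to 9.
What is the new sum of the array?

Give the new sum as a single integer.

Old value at index 8: -18
New value at index 8: 9
Delta = 9 - -18 = 27
New sum = old_sum + delta = 144 + (27) = 171

Answer: 171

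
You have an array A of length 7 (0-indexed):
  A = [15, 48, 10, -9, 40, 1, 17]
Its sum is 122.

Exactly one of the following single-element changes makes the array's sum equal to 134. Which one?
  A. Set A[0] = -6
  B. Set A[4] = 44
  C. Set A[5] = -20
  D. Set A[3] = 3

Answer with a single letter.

Answer: D

Derivation:
Option A: A[0] 15->-6, delta=-21, new_sum=122+(-21)=101
Option B: A[4] 40->44, delta=4, new_sum=122+(4)=126
Option C: A[5] 1->-20, delta=-21, new_sum=122+(-21)=101
Option D: A[3] -9->3, delta=12, new_sum=122+(12)=134 <-- matches target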